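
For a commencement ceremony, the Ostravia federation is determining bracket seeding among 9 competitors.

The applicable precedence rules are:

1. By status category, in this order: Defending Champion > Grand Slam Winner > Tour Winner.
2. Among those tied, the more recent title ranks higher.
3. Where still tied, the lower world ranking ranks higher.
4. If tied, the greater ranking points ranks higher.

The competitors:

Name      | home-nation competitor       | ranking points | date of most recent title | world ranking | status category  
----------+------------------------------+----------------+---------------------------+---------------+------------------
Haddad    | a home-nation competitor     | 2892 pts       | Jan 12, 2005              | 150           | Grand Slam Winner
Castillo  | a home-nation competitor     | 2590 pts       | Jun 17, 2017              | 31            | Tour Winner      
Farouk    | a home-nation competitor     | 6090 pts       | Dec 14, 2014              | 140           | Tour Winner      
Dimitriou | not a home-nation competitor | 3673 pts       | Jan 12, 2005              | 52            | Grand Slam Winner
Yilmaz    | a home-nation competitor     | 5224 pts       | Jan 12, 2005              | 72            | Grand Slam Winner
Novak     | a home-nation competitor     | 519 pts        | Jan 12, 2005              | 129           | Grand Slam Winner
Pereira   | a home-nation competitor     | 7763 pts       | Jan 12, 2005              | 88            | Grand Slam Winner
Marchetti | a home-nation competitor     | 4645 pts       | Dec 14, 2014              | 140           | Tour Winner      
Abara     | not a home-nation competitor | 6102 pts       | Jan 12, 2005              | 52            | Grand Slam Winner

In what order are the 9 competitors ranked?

By status category: Abara, Dimitriou, Yilmaz, Pereira, Novak and Haddad (Grand Slam Winner); then Castillo, Farouk and Marchetti (Tour Winner).
Abara, Dimitriou, Yilmaz, Pereira, Novak and Haddad all have date of most recent title Jan 12, 2005, so the next rule applies.
Among Abara, Dimitriou, Yilmaz, Pereira, Novak and Haddad, by world ranking (lower first): Abara and Dimitriou (52) before Yilmaz (72) before Pereira (88) before Novak (129) before Haddad (150).
Among Abara and Dimitriou, by ranking points (higher first): Abara (6102 pts) before Dimitriou (3673 pts).
Among Castillo, Farouk and Marchetti, by date of most recent title (later first): Castillo (Jun 17, 2017) before Farouk and Marchetti (Dec 14, 2014).
Farouk and Marchetti both have world ranking 140, so the next rule applies.
Among Farouk and Marchetti, by ranking points (higher first): Farouk (6090 pts) before Marchetti (4645 pts).
Full order: Abara, Dimitriou, Yilmaz, Pereira, Novak, Haddad, Castillo, Farouk, Marchetti.

Abara, Dimitriou, Yilmaz, Pereira, Novak, Haddad, Castillo, Farouk, Marchetti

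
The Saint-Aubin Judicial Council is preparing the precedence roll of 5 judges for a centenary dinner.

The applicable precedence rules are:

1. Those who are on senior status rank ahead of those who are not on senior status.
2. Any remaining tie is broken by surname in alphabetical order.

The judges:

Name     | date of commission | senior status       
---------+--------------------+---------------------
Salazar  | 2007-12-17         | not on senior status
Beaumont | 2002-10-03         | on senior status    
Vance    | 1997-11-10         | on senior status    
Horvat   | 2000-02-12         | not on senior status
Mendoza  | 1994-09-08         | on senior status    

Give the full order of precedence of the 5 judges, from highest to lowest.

By the first rule: Beaumont, Mendoza and Vance (each on senior status); then Horvat and Salazar (both not on senior status).
Among Beaumont, Mendoza and Vance, alphabetically by surname: Beaumont before Mendoza before Vance.
Among Horvat and Salazar, alphabetically by surname: Horvat before Salazar.
Full order: Beaumont, Mendoza, Vance, Horvat, Salazar.

Beaumont, Mendoza, Vance, Horvat, Salazar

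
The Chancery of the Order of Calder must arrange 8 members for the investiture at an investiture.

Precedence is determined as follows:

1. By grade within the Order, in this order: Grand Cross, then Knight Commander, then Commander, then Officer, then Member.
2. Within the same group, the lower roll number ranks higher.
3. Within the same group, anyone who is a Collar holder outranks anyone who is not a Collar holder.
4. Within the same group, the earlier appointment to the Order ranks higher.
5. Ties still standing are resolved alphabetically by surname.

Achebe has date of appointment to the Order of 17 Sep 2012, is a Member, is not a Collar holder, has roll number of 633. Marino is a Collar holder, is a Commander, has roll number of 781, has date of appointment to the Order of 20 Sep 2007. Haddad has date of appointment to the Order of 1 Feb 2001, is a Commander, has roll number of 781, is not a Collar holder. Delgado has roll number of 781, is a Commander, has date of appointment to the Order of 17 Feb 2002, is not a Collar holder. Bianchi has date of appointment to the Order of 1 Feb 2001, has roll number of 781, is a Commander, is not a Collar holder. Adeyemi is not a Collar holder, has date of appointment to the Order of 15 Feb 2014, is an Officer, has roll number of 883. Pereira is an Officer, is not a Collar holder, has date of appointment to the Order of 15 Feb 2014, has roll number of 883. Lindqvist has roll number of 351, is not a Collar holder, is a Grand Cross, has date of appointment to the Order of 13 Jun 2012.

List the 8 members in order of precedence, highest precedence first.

By grade within the Order: Lindqvist (Grand Cross); then Marino, Bianchi, Haddad and Delgado (Commander); then Adeyemi and Pereira (Officer); then Achebe (Member).
Marino, Bianchi, Haddad and Delgado all have roll number 781, so the next rule applies.
Among Marino, Bianchi, Haddad and Delgado, a Collar holder before not a Collar holder: Marino (a Collar holder) before Bianchi, Haddad and Delgado (not a Collar holder).
Among Bianchi, Haddad and Delgado, by date of appointment to the Order (earlier first): Bianchi and Haddad (1 Feb 2001) before Delgado (17 Feb 2002).
Among Bianchi and Haddad, alphabetically by surname: Bianchi before Haddad.
Adeyemi and Pereira both have roll number 883, so the next rule applies.
Adeyemi and Pereira are each not a Collar holder, so the next rule applies.
Adeyemi and Pereira both have date of appointment to the Order 15 Feb 2014, so the next rule applies.
Among Adeyemi and Pereira, alphabetically by surname: Adeyemi before Pereira.
Full order: Lindqvist, Marino, Bianchi, Haddad, Delgado, Adeyemi, Pereira, Achebe.

Lindqvist, Marino, Bianchi, Haddad, Delgado, Adeyemi, Pereira, Achebe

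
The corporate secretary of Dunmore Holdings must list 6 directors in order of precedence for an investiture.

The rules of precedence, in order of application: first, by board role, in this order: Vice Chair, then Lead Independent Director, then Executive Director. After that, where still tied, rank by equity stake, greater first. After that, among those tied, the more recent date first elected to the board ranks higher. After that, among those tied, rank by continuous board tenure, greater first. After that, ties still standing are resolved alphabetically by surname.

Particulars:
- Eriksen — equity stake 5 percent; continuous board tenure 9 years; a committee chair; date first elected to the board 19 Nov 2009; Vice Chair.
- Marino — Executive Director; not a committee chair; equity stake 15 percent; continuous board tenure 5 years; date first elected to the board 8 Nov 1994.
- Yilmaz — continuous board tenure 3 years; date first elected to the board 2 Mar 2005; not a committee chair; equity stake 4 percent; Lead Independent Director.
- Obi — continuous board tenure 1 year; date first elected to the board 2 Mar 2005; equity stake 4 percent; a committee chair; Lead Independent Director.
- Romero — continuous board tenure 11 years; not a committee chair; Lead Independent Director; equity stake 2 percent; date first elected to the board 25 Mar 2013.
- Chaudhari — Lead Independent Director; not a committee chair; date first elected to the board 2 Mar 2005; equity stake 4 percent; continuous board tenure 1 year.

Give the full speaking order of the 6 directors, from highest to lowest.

By board role: Eriksen (Vice Chair); then Yilmaz, Chaudhari, Obi and Romero (Lead Independent Director); then Marino (Executive Director).
Among Yilmaz, Chaudhari, Obi and Romero, by equity stake (higher first): Yilmaz, Chaudhari and Obi (4 percent) before Romero (2 percent).
Yilmaz, Chaudhari and Obi all have date first elected to the board 2 Mar 2005, so the next rule applies.
Among Yilmaz, Chaudhari and Obi, by continuous board tenure (higher first): Yilmaz (3 years) before Chaudhari and Obi (1 year).
Among Chaudhari and Obi, alphabetically by surname: Chaudhari before Obi.
Full order: Eriksen, Yilmaz, Chaudhari, Obi, Romero, Marino.

Eriksen, Yilmaz, Chaudhari, Obi, Romero, Marino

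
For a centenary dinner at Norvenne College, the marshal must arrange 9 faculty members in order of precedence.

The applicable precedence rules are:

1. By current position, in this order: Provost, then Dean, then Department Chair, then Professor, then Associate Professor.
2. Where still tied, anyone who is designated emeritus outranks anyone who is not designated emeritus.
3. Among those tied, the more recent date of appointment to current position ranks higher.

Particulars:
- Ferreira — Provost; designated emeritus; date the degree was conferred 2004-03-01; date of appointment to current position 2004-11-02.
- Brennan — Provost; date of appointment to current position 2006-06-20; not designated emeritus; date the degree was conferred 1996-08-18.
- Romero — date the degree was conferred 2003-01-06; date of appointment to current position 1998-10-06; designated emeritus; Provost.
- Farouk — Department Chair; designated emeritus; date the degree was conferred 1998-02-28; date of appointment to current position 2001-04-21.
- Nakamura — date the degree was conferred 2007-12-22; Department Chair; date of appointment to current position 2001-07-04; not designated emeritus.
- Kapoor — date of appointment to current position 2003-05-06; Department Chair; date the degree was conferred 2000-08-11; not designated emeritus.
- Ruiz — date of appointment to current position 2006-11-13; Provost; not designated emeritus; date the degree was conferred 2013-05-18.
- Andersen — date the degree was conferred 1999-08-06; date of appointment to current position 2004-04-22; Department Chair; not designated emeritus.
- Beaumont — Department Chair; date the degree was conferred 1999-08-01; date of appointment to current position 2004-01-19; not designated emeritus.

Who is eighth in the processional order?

Kapoor

By current position: Ferreira, Romero, Ruiz and Brennan (Provost); then Farouk, Andersen, Beaumont, Kapoor and Nakamura (Department Chair).
Among Ferreira, Romero, Ruiz and Brennan, designated emeritus before not designated emeritus: Ferreira and Romero (designated emeritus) before Ruiz and Brennan (not designated emeritus).
Among Ferreira and Romero, by date of appointment to current position (later first): Ferreira (2004-11-02) before Romero (1998-10-06).
Among Ruiz and Brennan, by date of appointment to current position (later first): Ruiz (2006-11-13) before Brennan (2006-06-20).
Among Farouk, Andersen, Beaumont, Kapoor and Nakamura, designated emeritus before not designated emeritus: Farouk (designated emeritus) before Andersen, Beaumont, Kapoor and Nakamura (not designated emeritus).
Among Andersen, Beaumont, Kapoor and Nakamura, by date of appointment to current position (later first): Andersen (2004-04-22) before Beaumont (2004-01-19) before Kapoor (2003-05-06) before Nakamura (2001-07-04).
Order: Ferreira, Romero, Ruiz, Brennan, Farouk, Andersen, Beaumont, Kapoor, Nakamura.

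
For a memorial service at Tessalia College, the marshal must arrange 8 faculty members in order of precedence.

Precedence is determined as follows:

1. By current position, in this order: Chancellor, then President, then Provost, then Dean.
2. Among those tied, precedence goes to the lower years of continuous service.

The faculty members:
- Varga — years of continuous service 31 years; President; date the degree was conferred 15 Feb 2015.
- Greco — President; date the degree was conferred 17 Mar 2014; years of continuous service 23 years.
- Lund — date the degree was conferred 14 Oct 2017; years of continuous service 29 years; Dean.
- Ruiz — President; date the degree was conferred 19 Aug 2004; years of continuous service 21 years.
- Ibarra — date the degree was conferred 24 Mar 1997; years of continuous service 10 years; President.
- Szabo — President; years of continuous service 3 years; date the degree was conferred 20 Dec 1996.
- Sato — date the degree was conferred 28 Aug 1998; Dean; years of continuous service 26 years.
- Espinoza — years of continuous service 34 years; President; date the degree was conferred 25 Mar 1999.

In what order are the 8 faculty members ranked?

By current position: Szabo, Ibarra, Ruiz, Greco, Varga and Espinoza (President); then Sato and Lund (Dean).
Among Szabo, Ibarra, Ruiz, Greco, Varga and Espinoza, by years of continuous service (lower first): Szabo (3 years) before Ibarra (10 years) before Ruiz (21 years) before Greco (23 years) before Varga (31 years) before Espinoza (34 years).
Among Sato and Lund, by years of continuous service (lower first): Sato (26 years) before Lund (29 years).
Full order: Szabo, Ibarra, Ruiz, Greco, Varga, Espinoza, Sato, Lund.

Szabo, Ibarra, Ruiz, Greco, Varga, Espinoza, Sato, Lund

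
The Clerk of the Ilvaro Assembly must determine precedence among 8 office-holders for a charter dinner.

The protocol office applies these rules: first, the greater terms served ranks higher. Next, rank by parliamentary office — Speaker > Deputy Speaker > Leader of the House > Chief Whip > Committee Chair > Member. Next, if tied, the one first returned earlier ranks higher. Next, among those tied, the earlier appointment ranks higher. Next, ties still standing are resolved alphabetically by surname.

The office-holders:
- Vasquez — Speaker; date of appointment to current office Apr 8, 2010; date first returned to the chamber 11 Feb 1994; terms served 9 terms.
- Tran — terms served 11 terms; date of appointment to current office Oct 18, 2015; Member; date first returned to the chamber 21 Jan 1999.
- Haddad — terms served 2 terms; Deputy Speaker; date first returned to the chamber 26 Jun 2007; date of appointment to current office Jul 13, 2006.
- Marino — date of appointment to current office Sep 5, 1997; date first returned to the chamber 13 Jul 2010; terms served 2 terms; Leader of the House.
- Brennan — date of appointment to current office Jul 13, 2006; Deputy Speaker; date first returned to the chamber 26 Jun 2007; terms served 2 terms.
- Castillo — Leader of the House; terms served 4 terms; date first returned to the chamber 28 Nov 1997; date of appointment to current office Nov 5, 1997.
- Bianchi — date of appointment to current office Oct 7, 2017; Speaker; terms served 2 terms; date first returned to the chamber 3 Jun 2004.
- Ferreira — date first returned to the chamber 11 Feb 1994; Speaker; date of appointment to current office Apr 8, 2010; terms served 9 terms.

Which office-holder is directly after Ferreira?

By terms served (higher first): Tran (11 terms); then Ferreira and Vasquez (both 9 terms); then Castillo (4 terms); then Bianchi, Brennan, Haddad and Marino (each 2 terms).
Ferreira and Vasquez are each Speaker, so the next rule applies.
Ferreira and Vasquez both have date first returned to the chamber 11 Feb 1994, so the next rule applies.
Ferreira and Vasquez both have date of appointment to current office Apr 8, 2010, so the next rule applies.
Among Ferreira and Vasquez, alphabetically by surname: Ferreira before Vasquez.
Among Bianchi, Brennan, Haddad and Marino, by parliamentary office: Bianchi (Speaker) before Brennan and Haddad (Deputy Speaker) before Marino (Leader of the House).
Brennan and Haddad both have date first returned to the chamber 26 Jun 2007, so the next rule applies.
Brennan and Haddad both have date of appointment to current office Jul 13, 2006, so the next rule applies.
Among Brennan and Haddad, alphabetically by surname: Brennan before Haddad.
Order: Tran, Ferreira, Vasquez, Castillo, Bianchi, Brennan, Haddad, Marino.

Vasquez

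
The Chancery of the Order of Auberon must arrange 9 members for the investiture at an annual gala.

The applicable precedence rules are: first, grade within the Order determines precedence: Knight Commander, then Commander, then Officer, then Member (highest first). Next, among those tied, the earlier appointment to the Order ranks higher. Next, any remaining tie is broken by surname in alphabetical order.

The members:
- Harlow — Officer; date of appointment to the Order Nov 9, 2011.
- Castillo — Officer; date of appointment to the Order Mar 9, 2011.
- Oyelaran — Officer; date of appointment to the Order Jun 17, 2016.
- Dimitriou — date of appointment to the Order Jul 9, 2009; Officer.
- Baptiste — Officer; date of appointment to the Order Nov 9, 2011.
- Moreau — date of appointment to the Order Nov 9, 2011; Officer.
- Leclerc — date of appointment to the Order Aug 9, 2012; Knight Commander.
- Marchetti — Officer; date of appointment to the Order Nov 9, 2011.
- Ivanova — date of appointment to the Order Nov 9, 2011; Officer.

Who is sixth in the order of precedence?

Ivanova

By grade within the Order: Leclerc (Knight Commander); then Dimitriou, Castillo, Baptiste, Harlow, Ivanova, Marchetti, Moreau and Oyelaran (Officer).
Among Dimitriou, Castillo, Baptiste, Harlow, Ivanova, Marchetti, Moreau and Oyelaran, by date of appointment to the Order (earlier first): Dimitriou (Jul 9, 2009) before Castillo (Mar 9, 2011) before Baptiste, Harlow, Ivanova, Marchetti and Moreau (Nov 9, 2011) before Oyelaran (Jun 17, 2016).
Among Baptiste, Harlow, Ivanova, Marchetti and Moreau, alphabetically by surname: Baptiste before Harlow before Ivanova before Marchetti before Moreau.
Order: Leclerc, Dimitriou, Castillo, Baptiste, Harlow, Ivanova, Marchetti, Moreau, Oyelaran.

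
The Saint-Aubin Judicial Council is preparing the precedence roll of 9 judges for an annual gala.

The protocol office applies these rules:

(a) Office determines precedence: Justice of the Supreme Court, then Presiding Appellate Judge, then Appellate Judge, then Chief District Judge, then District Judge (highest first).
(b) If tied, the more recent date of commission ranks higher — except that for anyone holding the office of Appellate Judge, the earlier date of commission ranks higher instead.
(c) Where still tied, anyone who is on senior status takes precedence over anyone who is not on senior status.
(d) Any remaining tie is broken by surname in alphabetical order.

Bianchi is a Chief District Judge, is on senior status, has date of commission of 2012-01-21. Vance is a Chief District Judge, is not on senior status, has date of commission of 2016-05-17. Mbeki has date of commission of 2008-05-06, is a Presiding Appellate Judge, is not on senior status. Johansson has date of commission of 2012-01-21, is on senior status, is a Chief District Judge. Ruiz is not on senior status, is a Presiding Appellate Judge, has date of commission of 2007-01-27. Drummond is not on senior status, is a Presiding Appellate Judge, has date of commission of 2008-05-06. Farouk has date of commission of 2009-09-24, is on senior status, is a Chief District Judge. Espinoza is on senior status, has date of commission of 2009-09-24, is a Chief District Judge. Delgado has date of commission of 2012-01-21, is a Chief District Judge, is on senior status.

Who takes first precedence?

Drummond

By office: Drummond, Mbeki and Ruiz (Presiding Appellate Judge); then Vance, Bianchi, Delgado, Johansson, Espinoza and Farouk (Chief District Judge).
Among Drummond, Mbeki and Ruiz, by date of commission (later first): Drummond and Mbeki (2008-05-06) before Ruiz (2007-01-27).
Drummond and Mbeki are each not on senior status, so the next rule applies.
Among Drummond and Mbeki, alphabetically by surname: Drummond before Mbeki.
Among Vance, Bianchi, Delgado, Johansson, Espinoza and Farouk, by date of commission (later first): Vance (2016-05-17) before Bianchi, Delgado and Johansson (2012-01-21) before Espinoza and Farouk (2009-09-24).
Bianchi, Delgado and Johansson are each on senior status, so the next rule applies.
Among Bianchi, Delgado and Johansson, alphabetically by surname: Bianchi before Delgado before Johansson.
Espinoza and Farouk are each on senior status, so the next rule applies.
Among Espinoza and Farouk, alphabetically by surname: Espinoza before Farouk.
Order: Drummond, Mbeki, Ruiz, Vance, Bianchi, Delgado, Johansson, Espinoza, Farouk.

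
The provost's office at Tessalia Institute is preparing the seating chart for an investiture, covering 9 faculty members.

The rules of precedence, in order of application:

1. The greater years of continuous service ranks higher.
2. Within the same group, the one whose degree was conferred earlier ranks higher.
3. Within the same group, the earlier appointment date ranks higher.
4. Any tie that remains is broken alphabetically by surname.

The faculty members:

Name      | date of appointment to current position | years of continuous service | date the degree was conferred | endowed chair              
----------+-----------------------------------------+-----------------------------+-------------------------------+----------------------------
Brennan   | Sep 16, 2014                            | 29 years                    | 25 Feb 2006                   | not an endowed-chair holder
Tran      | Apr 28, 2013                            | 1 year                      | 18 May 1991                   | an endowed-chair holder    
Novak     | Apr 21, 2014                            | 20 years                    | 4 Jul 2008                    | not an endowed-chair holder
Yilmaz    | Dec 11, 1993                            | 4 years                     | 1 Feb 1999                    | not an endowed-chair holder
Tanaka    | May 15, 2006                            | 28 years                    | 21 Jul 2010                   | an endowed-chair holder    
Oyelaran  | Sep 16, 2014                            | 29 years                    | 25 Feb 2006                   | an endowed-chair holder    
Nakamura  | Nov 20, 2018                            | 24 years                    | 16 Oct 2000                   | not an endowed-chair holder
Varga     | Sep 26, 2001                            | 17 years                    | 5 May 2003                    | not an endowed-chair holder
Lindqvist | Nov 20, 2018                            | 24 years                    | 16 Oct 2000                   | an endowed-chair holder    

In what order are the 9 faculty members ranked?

Brennan, Oyelaran, Tanaka, Lindqvist, Nakamura, Novak, Varga, Yilmaz, Tran

By years of continuous service (higher first): Brennan and Oyelaran (both 29 years); then Tanaka (28 years); then Lindqvist and Nakamura (both 24 years); then Novak (20 years); then Varga (17 years); then Yilmaz (4 years); then Tran (1 year).
Brennan and Oyelaran both have date the degree was conferred 25 Feb 2006, so the next rule applies.
Brennan and Oyelaran both have date of appointment to current position Sep 16, 2014, so the next rule applies.
Among Brennan and Oyelaran, alphabetically by surname: Brennan before Oyelaran.
Lindqvist and Nakamura both have date the degree was conferred 16 Oct 2000, so the next rule applies.
Lindqvist and Nakamura both have date of appointment to current position Nov 20, 2018, so the next rule applies.
Among Lindqvist and Nakamura, alphabetically by surname: Lindqvist before Nakamura.
Full order: Brennan, Oyelaran, Tanaka, Lindqvist, Nakamura, Novak, Varga, Yilmaz, Tran.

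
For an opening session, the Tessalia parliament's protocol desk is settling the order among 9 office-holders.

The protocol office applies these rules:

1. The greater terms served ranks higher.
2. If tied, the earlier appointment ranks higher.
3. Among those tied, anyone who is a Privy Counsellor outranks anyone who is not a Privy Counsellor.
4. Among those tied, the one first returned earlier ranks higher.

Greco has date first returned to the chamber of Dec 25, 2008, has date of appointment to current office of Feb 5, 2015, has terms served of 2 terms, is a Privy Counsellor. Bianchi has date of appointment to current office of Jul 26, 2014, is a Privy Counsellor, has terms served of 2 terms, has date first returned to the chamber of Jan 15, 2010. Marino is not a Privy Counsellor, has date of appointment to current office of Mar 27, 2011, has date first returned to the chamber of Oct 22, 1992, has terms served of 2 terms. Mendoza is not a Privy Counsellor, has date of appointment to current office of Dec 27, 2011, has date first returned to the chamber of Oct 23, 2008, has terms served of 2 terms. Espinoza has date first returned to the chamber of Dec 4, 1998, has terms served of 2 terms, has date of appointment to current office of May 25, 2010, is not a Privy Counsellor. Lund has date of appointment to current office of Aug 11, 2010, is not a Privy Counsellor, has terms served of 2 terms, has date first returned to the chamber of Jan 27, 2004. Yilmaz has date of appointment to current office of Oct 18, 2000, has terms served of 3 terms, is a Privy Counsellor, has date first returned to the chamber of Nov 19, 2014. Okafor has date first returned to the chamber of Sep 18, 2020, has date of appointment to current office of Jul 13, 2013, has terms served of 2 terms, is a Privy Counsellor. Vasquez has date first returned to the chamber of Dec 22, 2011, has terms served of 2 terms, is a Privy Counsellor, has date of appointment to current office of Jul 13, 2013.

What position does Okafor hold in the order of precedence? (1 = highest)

By terms served (higher first): Yilmaz (3 terms); then Espinoza, Lund, Marino, Mendoza, Vasquez, Okafor, Bianchi and Greco (each 2 terms).
Among Espinoza, Lund, Marino, Mendoza, Vasquez, Okafor, Bianchi and Greco, by date of appointment to current office (earlier first): Espinoza (May 25, 2010) before Lund (Aug 11, 2010) before Marino (Mar 27, 2011) before Mendoza (Dec 27, 2011) before Vasquez and Okafor (Jul 13, 2013) before Bianchi (Jul 26, 2014) before Greco (Feb 5, 2015).
Vasquez and Okafor are each a Privy Counsellor, so the next rule applies.
Among Vasquez and Okafor, by date first returned to the chamber (earlier first): Vasquez (Dec 22, 2011) before Okafor (Sep 18, 2020).
Order: Yilmaz, Espinoza, Lund, Marino, Mendoza, Vasquez, Okafor, Bianchi, Greco. So position 7.

7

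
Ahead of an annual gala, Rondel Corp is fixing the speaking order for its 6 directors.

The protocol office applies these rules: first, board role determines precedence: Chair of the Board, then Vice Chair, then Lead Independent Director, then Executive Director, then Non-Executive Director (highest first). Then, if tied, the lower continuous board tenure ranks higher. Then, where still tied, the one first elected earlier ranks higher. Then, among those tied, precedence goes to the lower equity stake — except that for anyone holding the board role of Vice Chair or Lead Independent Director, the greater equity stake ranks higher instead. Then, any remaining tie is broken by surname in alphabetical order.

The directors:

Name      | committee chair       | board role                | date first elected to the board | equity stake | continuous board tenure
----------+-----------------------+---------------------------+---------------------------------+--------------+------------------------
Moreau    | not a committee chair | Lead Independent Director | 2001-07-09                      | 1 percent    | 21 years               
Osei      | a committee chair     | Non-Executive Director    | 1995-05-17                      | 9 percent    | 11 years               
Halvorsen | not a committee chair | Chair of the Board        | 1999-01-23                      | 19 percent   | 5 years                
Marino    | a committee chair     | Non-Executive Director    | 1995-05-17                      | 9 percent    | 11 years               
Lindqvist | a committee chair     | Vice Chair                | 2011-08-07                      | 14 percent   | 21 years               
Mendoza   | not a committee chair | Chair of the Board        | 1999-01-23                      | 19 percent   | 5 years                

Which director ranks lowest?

By board role: Halvorsen and Mendoza (Chair of the Board); then Lindqvist (Vice Chair); then Moreau (Lead Independent Director); then Marino and Osei (Non-Executive Director).
Halvorsen and Mendoza both have continuous board tenure 5 years, so the next rule applies.
Halvorsen and Mendoza both have date first elected to the board 1999-01-23, so the next rule applies.
Halvorsen and Mendoza both have equity stake 19 percent, so the next rule applies.
Among Halvorsen and Mendoza, alphabetically by surname: Halvorsen before Mendoza.
Marino and Osei both have continuous board tenure 11 years, so the next rule applies.
Marino and Osei both have date first elected to the board 1995-05-17, so the next rule applies.
Marino and Osei both have equity stake 9 percent, so the next rule applies.
Among Marino and Osei, alphabetically by surname: Marino before Osei.
Order: Halvorsen, Mendoza, Lindqvist, Moreau, Marino, Osei.

Osei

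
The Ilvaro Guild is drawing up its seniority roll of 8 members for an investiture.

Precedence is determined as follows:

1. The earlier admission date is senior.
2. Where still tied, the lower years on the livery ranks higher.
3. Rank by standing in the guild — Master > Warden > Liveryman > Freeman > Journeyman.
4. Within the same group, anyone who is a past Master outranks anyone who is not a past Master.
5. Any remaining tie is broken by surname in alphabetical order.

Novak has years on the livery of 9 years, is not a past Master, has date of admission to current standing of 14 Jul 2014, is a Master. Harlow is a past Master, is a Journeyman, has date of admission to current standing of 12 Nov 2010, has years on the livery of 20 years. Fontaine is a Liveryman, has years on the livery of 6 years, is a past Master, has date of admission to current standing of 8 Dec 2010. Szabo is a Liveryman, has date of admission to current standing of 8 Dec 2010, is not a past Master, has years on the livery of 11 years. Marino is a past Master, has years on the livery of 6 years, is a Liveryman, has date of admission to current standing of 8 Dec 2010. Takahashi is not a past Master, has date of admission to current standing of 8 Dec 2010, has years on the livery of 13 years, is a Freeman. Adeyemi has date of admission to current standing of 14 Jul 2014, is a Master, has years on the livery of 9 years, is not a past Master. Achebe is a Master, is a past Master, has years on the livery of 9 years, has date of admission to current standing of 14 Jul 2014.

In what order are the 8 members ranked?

By date of admission to current standing (earlier first): Harlow (12 Nov 2010); then Fontaine, Marino, Szabo and Takahashi (each 8 Dec 2010); then Achebe, Adeyemi and Novak (each 14 Jul 2014).
Among Fontaine, Marino, Szabo and Takahashi, by years on the livery (lower first): Fontaine and Marino (6 years) before Szabo (11 years) before Takahashi (13 years).
Fontaine and Marino are each Liveryman, so the next rule applies.
Fontaine and Marino are each a past Master, so the next rule applies.
Among Fontaine and Marino, alphabetically by surname: Fontaine before Marino.
Achebe, Adeyemi and Novak all have years on the livery 9 years, so the next rule applies.
Achebe, Adeyemi and Novak are each Master, so the next rule applies.
Among Achebe, Adeyemi and Novak, a past Master before not a past Master: Achebe (a past Master) before Adeyemi and Novak (not a past Master).
Among Adeyemi and Novak, alphabetically by surname: Adeyemi before Novak.
Full order: Harlow, Fontaine, Marino, Szabo, Takahashi, Achebe, Adeyemi, Novak.

Harlow, Fontaine, Marino, Szabo, Takahashi, Achebe, Adeyemi, Novak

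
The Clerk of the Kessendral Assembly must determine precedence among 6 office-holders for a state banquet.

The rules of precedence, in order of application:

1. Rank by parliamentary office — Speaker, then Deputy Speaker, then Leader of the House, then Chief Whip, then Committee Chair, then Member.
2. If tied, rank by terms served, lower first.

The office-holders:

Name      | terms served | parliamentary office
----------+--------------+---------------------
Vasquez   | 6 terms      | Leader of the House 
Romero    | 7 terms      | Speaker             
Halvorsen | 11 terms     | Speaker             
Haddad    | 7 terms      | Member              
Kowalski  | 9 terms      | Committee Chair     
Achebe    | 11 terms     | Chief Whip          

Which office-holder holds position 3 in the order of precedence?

Vasquez

By parliamentary office: Romero and Halvorsen (Speaker); then Vasquez (Leader of the House); then Achebe (Chief Whip); then Kowalski (Committee Chair); then Haddad (Member).
Among Romero and Halvorsen, by terms served (lower first): Romero (7 terms) before Halvorsen (11 terms).
Order: Romero, Halvorsen, Vasquez, Achebe, Kowalski, Haddad.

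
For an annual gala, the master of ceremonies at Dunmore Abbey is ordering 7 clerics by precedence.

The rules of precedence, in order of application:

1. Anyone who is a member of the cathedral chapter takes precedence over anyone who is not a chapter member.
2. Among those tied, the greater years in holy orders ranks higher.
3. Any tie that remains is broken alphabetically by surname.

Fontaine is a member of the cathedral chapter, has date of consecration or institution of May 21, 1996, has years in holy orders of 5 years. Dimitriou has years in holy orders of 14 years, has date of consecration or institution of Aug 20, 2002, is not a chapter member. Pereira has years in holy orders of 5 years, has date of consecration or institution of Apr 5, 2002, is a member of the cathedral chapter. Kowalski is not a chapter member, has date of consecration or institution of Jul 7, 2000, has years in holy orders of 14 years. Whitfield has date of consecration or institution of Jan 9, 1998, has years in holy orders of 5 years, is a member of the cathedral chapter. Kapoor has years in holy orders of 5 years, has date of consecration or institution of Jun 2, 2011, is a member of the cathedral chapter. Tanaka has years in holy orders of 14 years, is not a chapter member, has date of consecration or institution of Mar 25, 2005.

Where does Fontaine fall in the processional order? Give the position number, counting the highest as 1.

By the first rule: Fontaine, Kapoor, Pereira and Whitfield (each a member of the cathedral chapter); then Dimitriou, Kowalski and Tanaka (each not a chapter member).
Fontaine, Kapoor, Pereira and Whitfield all have years in holy orders 5 years, so the next rule applies.
Among Fontaine, Kapoor, Pereira and Whitfield, alphabetically by surname: Fontaine before Kapoor before Pereira before Whitfield.
Dimitriou, Kowalski and Tanaka all have years in holy orders 14 years, so the next rule applies.
Among Dimitriou, Kowalski and Tanaka, alphabetically by surname: Dimitriou before Kowalski before Tanaka.
Order: Fontaine, Kapoor, Pereira, Whitfield, Dimitriou, Kowalski, Tanaka. So position 1.

1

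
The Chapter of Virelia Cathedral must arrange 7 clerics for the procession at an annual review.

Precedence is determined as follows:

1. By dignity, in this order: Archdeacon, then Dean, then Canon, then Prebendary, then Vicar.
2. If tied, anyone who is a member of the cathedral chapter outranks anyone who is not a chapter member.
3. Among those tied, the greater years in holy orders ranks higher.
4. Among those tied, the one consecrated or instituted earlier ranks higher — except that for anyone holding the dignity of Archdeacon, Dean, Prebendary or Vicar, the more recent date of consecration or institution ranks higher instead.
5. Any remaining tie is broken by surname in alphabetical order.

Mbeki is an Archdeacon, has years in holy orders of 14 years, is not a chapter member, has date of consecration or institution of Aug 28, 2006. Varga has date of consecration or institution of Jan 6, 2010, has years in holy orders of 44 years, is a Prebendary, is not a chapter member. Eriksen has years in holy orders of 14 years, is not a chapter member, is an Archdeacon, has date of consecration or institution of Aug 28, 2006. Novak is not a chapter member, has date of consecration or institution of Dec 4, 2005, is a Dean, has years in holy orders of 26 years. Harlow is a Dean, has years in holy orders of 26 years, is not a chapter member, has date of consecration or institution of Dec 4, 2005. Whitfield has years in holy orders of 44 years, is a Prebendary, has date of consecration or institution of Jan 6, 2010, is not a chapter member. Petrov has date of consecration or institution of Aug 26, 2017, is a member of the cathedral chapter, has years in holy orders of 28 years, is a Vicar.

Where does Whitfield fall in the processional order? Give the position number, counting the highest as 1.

By dignity: Eriksen and Mbeki (Archdeacon); then Harlow and Novak (Dean); then Varga and Whitfield (Prebendary); then Petrov (Vicar).
Eriksen and Mbeki are each not a chapter member, so the next rule applies.
Eriksen and Mbeki both have years in holy orders 14 years, so the next rule applies.
Eriksen and Mbeki both have date of consecration or institution Aug 28, 2006, so the next rule applies.
Among Eriksen and Mbeki, alphabetically by surname: Eriksen before Mbeki.
Harlow and Novak are each not a chapter member, so the next rule applies.
Harlow and Novak both have years in holy orders 26 years, so the next rule applies.
Harlow and Novak both have date of consecration or institution Dec 4, 2005, so the next rule applies.
Among Harlow and Novak, alphabetically by surname: Harlow before Novak.
Varga and Whitfield are each not a chapter member, so the next rule applies.
Varga and Whitfield both have years in holy orders 44 years, so the next rule applies.
Varga and Whitfield both have date of consecration or institution Jan 6, 2010, so the next rule applies.
Among Varga and Whitfield, alphabetically by surname: Varga before Whitfield.
Order: Eriksen, Mbeki, Harlow, Novak, Varga, Whitfield, Petrov. So position 6.

6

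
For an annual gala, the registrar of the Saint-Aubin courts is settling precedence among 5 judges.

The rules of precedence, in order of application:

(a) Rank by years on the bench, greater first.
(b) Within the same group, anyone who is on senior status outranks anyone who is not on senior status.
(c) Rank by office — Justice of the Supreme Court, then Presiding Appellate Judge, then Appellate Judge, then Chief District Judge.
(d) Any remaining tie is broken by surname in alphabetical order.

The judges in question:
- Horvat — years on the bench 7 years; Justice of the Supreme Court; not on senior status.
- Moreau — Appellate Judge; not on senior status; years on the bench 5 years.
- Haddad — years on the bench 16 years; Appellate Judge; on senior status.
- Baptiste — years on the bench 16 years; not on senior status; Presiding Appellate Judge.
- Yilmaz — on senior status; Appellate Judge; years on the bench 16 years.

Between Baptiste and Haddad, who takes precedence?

By years on the bench (higher first): Haddad, Yilmaz and Baptiste (each 16 years); then Horvat (7 years); then Moreau (5 years).
Among Haddad, Yilmaz and Baptiste, on senior status before not on senior status: Haddad and Yilmaz (on senior status) before Baptiste (not on senior status).
Haddad and Yilmaz are each Appellate Judge, so the next rule applies.
Among Haddad and Yilmaz, alphabetically by surname: Haddad before Yilmaz.
So Haddad takes precedence.

Haddad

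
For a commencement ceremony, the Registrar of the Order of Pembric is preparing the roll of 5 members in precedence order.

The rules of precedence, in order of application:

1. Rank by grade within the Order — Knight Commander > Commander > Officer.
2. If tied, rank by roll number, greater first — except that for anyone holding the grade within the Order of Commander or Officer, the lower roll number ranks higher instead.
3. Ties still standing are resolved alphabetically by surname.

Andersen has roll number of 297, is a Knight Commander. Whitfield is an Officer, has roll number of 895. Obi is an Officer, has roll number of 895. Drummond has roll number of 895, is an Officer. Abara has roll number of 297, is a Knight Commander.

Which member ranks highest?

By grade within the Order: Abara and Andersen (Knight Commander); then Drummond, Obi and Whitfield (Officer).
Abara and Andersen both have roll number 297, so the next rule applies.
Among Abara and Andersen, alphabetically by surname: Abara before Andersen.
Drummond, Obi and Whitfield all have roll number 895, so the next rule applies.
Among Drummond, Obi and Whitfield, alphabetically by surname: Drummond before Obi before Whitfield.
Order: Abara, Andersen, Drummond, Obi, Whitfield.

Abara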